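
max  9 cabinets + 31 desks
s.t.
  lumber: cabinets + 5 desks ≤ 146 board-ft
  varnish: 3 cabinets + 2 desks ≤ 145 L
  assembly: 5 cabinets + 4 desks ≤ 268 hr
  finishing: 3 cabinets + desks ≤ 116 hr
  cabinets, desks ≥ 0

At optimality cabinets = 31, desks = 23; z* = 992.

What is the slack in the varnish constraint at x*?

6

varnish used = 3·31 + 2·23 = 139; slack = 145 − 139 = 6.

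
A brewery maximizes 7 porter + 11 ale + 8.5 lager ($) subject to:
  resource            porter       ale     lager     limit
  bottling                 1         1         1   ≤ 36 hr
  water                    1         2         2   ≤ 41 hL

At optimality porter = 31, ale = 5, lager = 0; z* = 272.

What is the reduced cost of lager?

Both bottling and water are binding at x*.
The binding rows give the dual system: 1·y_bottling + 1·y_water = 7 and 1·y_bottling + 2·y_water = 11.
→ y_bottling = 3 and y_water = 4.
Reduced cost of lager: c₃ − yᵀa₃ = 8.5 − (3·1 + 4·2) = 8.5 − 11 = -2.5.

-2.5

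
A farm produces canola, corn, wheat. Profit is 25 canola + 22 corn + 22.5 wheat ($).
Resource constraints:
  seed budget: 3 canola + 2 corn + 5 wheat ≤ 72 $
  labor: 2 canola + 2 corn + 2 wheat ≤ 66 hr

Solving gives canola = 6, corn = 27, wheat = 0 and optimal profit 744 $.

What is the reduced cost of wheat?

-8.5

At the optimum: seed budget uses 72 of 72 (binding); labor uses 66 of 66 (binding).
The binding rows give the dual system: 3·y_seed budget + 2·y_labor = 25 and 2·y_seed budget + 2·y_labor = 22.
→ y_seed budget = 3 and y_labor = 8.
Reduced cost of wheat: c₃ − yᵀa₃ = 22.5 − (3·5 + 8·2) = 22.5 − 31 = -8.5.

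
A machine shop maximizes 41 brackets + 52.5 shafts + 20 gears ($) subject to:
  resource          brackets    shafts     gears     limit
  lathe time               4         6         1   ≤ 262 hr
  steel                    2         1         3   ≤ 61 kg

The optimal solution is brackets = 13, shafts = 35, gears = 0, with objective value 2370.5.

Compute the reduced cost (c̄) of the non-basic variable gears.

Both lathe time and steel are binding at x*.
From A_Bᵀ y = c: 4·y_lathe time + 2·y_steel = 41; 6·y_lathe time + 1·y_steel = 52.5.
Solving: y_lathe time = 8, y_steel = 4.5.
Reduced cost of gears: c₃ − yᵀa₃ = 20 − (8·1 + 4.5·3) = 20 − 21.5 = -1.5.

-1.5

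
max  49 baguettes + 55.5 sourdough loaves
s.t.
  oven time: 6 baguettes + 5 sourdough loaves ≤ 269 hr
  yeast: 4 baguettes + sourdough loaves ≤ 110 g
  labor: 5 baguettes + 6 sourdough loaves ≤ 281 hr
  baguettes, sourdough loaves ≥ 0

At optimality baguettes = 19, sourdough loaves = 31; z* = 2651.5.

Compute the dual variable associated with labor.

Binding: oven time and labor. Non-binding: yeast (3 unused).
Since yeast is not tight, its dual is 0.
Dual feasibility on the basic columns requires 6·y_oven time + 5·y_labor = 49, 5·y_oven time + 6·y_labor = 55.5.
→ y_oven time = 1.5 and y_labor = 8.
Shadow price of labor = 8.

8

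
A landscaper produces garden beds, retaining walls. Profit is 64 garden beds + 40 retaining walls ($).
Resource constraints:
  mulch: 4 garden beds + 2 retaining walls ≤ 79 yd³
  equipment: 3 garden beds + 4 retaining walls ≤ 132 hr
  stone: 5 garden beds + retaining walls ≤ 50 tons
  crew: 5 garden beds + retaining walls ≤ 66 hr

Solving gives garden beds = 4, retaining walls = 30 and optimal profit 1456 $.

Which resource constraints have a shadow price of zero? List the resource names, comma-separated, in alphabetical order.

mulch: 76/79 (slack 3)
equipment: 132/132 (binding)
stone: 50/50 (binding)
crew: 50/66 (slack 16)
By complementary slackness, a constraint with positive slack has shadow price 0 → crew, mulch.

crew, mulch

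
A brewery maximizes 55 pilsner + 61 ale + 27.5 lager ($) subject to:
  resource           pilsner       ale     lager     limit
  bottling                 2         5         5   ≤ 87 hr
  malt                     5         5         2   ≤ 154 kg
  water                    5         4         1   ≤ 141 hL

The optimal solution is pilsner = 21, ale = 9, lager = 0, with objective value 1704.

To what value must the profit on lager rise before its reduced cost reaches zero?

34

At the optimum: bottling uses 87 of 87 (binding); malt uses 150 of 154 (slack = 4); water uses 141 of 141 (binding).
Slack constraints have shadow price 0 (complementary slackness).
From A_Bᵀ y = c: 2·y_bottling + 5·y_water = 55; 5·y_bottling + 4·y_water = 61.
This yields shadow prices y_bottling = 5, y_water = 9.
lager enters the basis when its profit ≥ yᵀa₃ = 5·5 + 9·1 = 34.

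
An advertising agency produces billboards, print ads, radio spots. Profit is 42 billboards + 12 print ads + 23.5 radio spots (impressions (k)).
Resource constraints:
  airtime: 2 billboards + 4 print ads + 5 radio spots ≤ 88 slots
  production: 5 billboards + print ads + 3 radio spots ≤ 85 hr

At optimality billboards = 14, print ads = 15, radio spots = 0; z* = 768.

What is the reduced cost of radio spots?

-5.5

At the optimum: airtime uses 88 of 88 (binding); production uses 85 of 85 (binding).
The binding rows give the dual system: 2·y_airtime + 5·y_production = 42 and 4·y_airtime + 1·y_production = 12.
This yields shadow prices y_airtime = 1, y_production = 8.
Reduced cost of radio spots: c₃ − yᵀa₃ = 23.5 − (1·5 + 8·3) = 23.5 − 29 = -5.5.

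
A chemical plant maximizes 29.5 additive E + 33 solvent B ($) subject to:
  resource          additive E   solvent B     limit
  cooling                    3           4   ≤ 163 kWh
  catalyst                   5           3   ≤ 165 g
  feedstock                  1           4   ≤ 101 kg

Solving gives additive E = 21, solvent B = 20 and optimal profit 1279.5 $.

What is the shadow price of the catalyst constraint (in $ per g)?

5

At the optimum: cooling uses 143 of 163 (slack = 20); catalyst uses 165 of 165 (binding); feedstock uses 101 of 101 (binding).
Since cooling is not tight, its dual is 0.
From A_Bᵀ y = c: 5·y_catalyst + 1·y_feedstock = 29.5; 3·y_catalyst + 4·y_feedstock = 33.
This yields shadow prices y_catalyst = 5, y_feedstock = 4.5.
Shadow price of catalyst = 5.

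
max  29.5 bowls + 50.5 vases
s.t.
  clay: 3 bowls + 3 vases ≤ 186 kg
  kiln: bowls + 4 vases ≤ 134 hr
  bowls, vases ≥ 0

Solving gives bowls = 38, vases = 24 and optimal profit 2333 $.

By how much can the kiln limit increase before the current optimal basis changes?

114

Binding constraints: clay, kiln. The basis is B = [[3,3],[1,4]] with det 9.
Per unit increase in kiln, x* moves by d = (-0.3333, 0.3333).
The basis stays optimal until bowls reaches 0; allowable increase = 114 hr.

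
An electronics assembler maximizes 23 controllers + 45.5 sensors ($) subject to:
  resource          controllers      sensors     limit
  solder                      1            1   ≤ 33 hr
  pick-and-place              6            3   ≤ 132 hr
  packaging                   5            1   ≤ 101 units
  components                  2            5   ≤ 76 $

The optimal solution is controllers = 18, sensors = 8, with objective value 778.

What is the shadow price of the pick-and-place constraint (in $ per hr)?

Check each constraint at x*: solder 26/33 (slack 7); pick-and-place 132/132 (tight); packaging 98/101 (slack 3); components 76/76 (tight).
By complementary slackness, y = 0 for the non-binding constraints.
From A_Bᵀ y = c: 6·y_pick-and-place + 2·y_components = 23; 3·y_pick-and-place + 5·y_components = 45.5.
→ y_pick-and-place = 1 and y_components = 8.5.
Shadow price of pick-and-place = 1.

1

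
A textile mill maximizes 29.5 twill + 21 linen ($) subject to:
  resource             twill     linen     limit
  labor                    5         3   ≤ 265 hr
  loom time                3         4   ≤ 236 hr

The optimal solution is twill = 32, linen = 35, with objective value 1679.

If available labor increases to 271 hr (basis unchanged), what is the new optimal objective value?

Both labor and loom time are binding at x*.
The binding rows give the dual system: 5·y_labor + 3·y_loom time = 29.5 and 3·y_labor + 4·y_loom time = 21.
→ y_labor = 5 and y_loom time = 1.5.
Δz = y_labor·Δb = 5 × (6) = 30, so new z* = 1679 + 30 = 1709.

1709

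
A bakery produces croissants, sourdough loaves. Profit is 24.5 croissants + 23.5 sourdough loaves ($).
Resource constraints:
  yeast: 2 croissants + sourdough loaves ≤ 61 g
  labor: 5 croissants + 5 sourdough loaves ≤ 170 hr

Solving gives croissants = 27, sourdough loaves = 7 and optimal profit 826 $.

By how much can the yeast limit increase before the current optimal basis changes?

Binding constraints: yeast, labor. The basis is B = [[2,1],[5,5]] with det 5.
Per unit increase in yeast, x* moves by d = (1, -1).
The basis stays optimal until sourdough loaves reaches 0; allowable increase = 7 g.

7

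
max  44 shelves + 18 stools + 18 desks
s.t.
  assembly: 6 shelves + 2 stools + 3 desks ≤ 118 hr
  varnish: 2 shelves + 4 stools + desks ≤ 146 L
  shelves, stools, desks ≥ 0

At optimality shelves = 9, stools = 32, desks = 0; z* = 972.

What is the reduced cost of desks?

Check each constraint at x*: assembly 118/118 (tight); varnish 146/146 (tight).
From A_Bᵀ y = c: 6·y_assembly + 2·y_varnish = 44; 2·y_assembly + 4·y_varnish = 18.
Solving: y_assembly = 7, y_varnish = 1.
Reduced cost of desks: c₃ − yᵀa₃ = 18 − (7·3 + 1·1) = 18 − 22 = -4.

-4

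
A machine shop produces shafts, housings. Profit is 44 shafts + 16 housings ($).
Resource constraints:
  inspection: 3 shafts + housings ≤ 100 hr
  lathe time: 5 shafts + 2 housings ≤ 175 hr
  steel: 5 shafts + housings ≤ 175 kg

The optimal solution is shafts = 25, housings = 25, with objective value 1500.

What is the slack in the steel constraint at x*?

steel used = 5·25 + 1·25 = 150; slack = 175 − 150 = 25.

25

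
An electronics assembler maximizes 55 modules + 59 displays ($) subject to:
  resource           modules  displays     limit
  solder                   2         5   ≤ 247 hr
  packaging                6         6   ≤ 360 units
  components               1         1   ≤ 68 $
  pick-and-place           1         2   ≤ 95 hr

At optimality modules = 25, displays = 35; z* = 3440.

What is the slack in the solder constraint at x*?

22

solder used = 2·25 + 5·35 = 225; slack = 247 − 225 = 22.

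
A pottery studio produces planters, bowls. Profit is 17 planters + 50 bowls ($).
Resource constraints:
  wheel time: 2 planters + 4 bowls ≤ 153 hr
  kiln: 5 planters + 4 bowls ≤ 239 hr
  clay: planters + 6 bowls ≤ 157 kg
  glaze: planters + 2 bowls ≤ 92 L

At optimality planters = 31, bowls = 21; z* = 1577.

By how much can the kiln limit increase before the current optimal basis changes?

22.75

Binding constraints: kiln, clay. The basis is B = [[5,4],[1,6]] with det 26.
Per unit increase in kiln, x* moves by d = (0.2308, -0.0385).
The basis stays optimal until wheel time becomes binding; allowable increase = 22.75 hr.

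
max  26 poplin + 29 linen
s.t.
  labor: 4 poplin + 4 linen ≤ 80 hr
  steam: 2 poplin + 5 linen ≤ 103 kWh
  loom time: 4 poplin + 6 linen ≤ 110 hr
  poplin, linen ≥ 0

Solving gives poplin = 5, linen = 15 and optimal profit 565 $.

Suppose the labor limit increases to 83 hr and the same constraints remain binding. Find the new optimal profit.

580

Binding: labor and loom time. Non-binding: steam (18 unused).
By complementary slackness, y = 0 for the non-binding constraint.
From A_Bᵀ y = c: 4·y_labor + 4·y_loom time = 26; 4·y_labor + 6·y_loom time = 29.
→ y_labor = 5 and y_loom time = 1.5.
Δz = y_labor·Δb = 5 × (3) = 15, so new z* = 565 + 15 = 580.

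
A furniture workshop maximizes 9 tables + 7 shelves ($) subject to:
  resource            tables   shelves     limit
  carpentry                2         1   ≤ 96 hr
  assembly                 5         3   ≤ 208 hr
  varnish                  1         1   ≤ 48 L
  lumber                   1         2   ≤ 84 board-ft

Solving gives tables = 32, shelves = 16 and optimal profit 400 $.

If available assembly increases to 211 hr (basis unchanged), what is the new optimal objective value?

403

Binding: assembly and varnish. Non-binding: carpentry (16 unused), lumber (20 unused).
Slack constraints have shadow price 0 (complementary slackness).
Dual feasibility on the basic columns requires 5·y_assembly + 1·y_varnish = 9, 3·y_assembly + 1·y_varnish = 7.
This yields shadow prices y_assembly = 1, y_varnish = 4.
Δz = y_assembly·Δb = 1 × (3) = 3, so new z* = 400 + 3 = 403.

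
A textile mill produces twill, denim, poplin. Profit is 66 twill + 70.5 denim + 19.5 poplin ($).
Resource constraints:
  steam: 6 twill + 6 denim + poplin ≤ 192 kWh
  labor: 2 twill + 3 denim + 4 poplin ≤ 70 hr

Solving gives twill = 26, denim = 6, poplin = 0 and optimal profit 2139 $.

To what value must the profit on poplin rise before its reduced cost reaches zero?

Both steam and labor are binding at x*.
From A_Bᵀ y = c: 6·y_steam + 2·y_labor = 66; 6·y_steam + 3·y_labor = 70.5.
Solving: y_steam = 9.5, y_labor = 4.5.
poplin enters the basis when its profit ≥ yᵀa₃ = 9.5·1 + 4.5·4 = 27.5.

27.5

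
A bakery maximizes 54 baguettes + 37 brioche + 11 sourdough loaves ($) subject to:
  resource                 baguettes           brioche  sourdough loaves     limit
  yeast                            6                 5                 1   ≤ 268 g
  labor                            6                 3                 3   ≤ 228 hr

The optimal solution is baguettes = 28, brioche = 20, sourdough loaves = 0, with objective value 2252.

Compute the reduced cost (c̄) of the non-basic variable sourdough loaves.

At the optimum: yeast uses 268 of 268 (binding); labor uses 228 of 228 (binding).
Dual feasibility on the basic columns requires 6·y_yeast + 6·y_labor = 54, 5·y_yeast + 3·y_labor = 37.
→ y_yeast = 5 and y_labor = 4.
Reduced cost of sourdough loaves: c₃ − yᵀa₃ = 11 − (5·1 + 4·3) = 11 − 17 = -6.

-6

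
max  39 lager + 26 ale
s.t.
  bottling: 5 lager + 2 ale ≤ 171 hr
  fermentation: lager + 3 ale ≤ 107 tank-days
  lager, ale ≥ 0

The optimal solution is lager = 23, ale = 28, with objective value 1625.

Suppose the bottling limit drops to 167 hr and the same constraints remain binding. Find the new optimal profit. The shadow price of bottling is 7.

Δb = -4, so new z* = 1625 + (7)·(-4) = 1625 − 28 = 1597.

1597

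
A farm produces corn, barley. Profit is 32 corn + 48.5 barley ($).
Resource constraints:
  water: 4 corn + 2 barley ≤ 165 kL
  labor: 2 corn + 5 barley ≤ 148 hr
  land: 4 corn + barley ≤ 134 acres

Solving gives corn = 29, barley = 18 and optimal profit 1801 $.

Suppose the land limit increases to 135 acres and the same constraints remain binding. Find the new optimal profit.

At the optimum: water uses 152 of 165 (slack = 13); labor uses 148 of 148 (binding); land uses 134 of 134 (binding).
By complementary slackness, y = 0 for the non-binding constraint.
From A_Bᵀ y = c: 2·y_labor + 4·y_land = 32; 5·y_labor + 1·y_land = 48.5.
→ y_labor = 9 and y_land = 3.5.
Δz = y_land·Δb = 3.5 × (1) = 3.5, so new z* = 1801 + 3.5 = 1804.5.

1804.5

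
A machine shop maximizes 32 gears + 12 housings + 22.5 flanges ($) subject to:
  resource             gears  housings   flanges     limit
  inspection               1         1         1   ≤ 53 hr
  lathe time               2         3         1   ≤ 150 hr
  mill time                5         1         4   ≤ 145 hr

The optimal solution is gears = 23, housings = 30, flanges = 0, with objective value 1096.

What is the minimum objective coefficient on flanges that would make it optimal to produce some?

27

Check each constraint at x*: inspection 53/53 (tight); lathe time 136/150 (slack 14); mill time 145/145 (tight).
Since lathe time is not tight, its dual is 0.
Dual feasibility on the basic columns requires 1·y_inspection + 5·y_mill time = 32, 1·y_inspection + 1·y_mill time = 12.
Solving: y_inspection = 7, y_mill time = 5.
flanges enters the basis when its profit ≥ yᵀa₃ = 7·1 + 5·4 = 27.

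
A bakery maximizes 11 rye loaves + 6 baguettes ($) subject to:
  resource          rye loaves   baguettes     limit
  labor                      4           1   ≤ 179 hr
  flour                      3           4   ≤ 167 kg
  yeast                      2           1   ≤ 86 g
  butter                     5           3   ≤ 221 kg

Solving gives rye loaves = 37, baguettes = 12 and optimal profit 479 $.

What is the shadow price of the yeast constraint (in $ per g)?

3

Check each constraint at x*: labor 160/179 (slack 19); flour 159/167 (slack 8); yeast 86/86 (tight); butter 221/221 (tight).
By complementary slackness, y = 0 for the non-binding constraints.
The binding rows give the dual system: 2·y_yeast + 5·y_butter = 11 and 1·y_yeast + 3·y_butter = 6.
Solving: y_yeast = 3, y_butter = 1.
Shadow price of yeast = 3.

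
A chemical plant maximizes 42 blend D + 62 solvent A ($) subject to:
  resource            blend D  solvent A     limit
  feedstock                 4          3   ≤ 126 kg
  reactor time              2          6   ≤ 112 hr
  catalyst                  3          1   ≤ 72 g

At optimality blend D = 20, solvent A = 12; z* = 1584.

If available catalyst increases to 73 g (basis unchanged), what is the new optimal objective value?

1592

Check each constraint at x*: feedstock 116/126 (slack 10); reactor time 112/112 (tight); catalyst 72/72 (tight).
Since feedstock is not tight, its dual is 0.
Dual feasibility on the basic columns requires 2·y_reactor time + 3·y_catalyst = 42, 6·y_reactor time + 1·y_catalyst = 62.
This yields shadow prices y_reactor time = 9, y_catalyst = 8.
Δz = y_catalyst·Δb = 8 × (1) = 8, so new z* = 1584 + 8 = 1592.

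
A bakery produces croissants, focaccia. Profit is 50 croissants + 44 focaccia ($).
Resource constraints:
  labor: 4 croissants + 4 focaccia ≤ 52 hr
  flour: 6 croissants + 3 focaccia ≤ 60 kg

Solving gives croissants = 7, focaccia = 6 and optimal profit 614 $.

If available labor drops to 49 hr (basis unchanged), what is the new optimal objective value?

585.5

Both labor and flour are binding at x*.
Dual feasibility on the basic columns requires 4·y_labor + 6·y_flour = 50, 4·y_labor + 3·y_flour = 44.
→ y_labor = 9.5 and y_flour = 2.
Δz = y_labor·Δb = 9.5 × (-3) = -28.5, so new z* = 614 − 28.5 = 585.5.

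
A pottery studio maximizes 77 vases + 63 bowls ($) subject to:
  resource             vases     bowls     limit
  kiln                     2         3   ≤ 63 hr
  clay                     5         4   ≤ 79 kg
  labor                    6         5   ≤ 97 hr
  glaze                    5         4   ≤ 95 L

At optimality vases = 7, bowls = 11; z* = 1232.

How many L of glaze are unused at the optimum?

16

glaze used = 5·7 + 4·11 = 79; slack = 95 − 79 = 16.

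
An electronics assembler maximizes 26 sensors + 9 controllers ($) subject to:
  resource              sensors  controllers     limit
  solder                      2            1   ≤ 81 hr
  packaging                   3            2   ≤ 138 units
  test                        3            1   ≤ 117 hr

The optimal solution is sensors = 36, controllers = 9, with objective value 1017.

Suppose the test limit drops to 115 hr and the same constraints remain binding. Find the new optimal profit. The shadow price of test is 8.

Δb = -2, so new z* = 1017 + (8)·(-2) = 1017 − 16 = 1001.

1001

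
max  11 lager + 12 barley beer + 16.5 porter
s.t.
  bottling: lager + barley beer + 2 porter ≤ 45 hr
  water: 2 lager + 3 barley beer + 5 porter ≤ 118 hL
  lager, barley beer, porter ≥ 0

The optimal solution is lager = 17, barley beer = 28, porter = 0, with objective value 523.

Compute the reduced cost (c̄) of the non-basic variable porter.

At the optimum: bottling uses 45 of 45 (binding); water uses 118 of 118 (binding).
The binding rows give the dual system: 1·y_bottling + 2·y_water = 11 and 1·y_bottling + 3·y_water = 12.
Solving: y_bottling = 9, y_water = 1.
Reduced cost of porter: c₃ − yᵀa₃ = 16.5 − (9·2 + 1·5) = 16.5 − 23 = -6.5.

-6.5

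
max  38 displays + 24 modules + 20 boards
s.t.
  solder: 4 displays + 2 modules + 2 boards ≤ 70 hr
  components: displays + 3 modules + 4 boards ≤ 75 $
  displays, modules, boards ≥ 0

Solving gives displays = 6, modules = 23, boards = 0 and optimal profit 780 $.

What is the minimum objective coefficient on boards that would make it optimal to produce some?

26

Both solder and components are binding at x*.
From A_Bᵀ y = c: 4·y_solder + 1·y_components = 38; 2·y_solder + 3·y_components = 24.
Solving: y_solder = 9, y_components = 2.
boards enters the basis when its profit ≥ yᵀa₃ = 9·2 + 2·4 = 26.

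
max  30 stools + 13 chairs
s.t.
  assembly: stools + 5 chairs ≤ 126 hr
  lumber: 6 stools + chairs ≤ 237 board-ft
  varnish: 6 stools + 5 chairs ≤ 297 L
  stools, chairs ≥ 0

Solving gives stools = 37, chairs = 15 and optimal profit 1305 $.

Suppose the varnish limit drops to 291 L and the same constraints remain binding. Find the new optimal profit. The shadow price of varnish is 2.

1293

Δb = -6, so new z* = 1305 + (2)·(-6) = 1305 − 12 = 1293.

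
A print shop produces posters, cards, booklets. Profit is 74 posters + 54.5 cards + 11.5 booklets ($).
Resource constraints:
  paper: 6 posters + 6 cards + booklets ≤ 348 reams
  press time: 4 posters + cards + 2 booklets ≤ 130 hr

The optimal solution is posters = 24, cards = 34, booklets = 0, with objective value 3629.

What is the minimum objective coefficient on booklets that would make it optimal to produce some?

21

Check each constraint at x*: paper 348/348 (tight); press time 130/130 (tight).
The binding rows give the dual system: 6·y_paper + 4·y_press time = 74 and 6·y_paper + 1·y_press time = 54.5.
This yields shadow prices y_paper = 8, y_press time = 6.5.
booklets enters the basis when its profit ≥ yᵀa₃ = 8·1 + 6.5·2 = 21.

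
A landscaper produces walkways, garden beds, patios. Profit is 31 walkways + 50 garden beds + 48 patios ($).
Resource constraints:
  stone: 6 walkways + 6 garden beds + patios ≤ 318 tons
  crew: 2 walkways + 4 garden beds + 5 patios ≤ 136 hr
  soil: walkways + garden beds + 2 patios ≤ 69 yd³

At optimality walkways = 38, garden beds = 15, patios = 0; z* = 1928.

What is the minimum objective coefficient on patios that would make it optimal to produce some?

Binding: stone and crew. Non-binding: soil (16 unused).
By complementary slackness, y = 0 for the non-binding constraint.
The binding rows give the dual system: 6·y_stone + 2·y_crew = 31 and 6·y_stone + 4·y_crew = 50.
→ y_stone = 2 and y_crew = 9.5.
patios enters the basis when its profit ≥ yᵀa₃ = 2·1 + 9.5·5 = 49.5.

49.5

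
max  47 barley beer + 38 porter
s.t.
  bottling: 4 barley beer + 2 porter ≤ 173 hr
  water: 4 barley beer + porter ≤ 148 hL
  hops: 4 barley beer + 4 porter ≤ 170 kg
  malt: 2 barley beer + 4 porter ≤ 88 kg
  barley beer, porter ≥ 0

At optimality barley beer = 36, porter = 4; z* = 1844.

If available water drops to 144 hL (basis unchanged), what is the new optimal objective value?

1812

Check each constraint at x*: bottling 152/173 (slack 21); water 148/148 (tight); hops 160/170 (slack 10); malt 88/88 (tight).
Since bottling, hops are not tight, their duals are 0.
From A_Bᵀ y = c: 4·y_water + 2·y_malt = 47; 1·y_water + 4·y_malt = 38.
This yields shadow prices y_water = 8, y_malt = 7.5.
Δz = y_water·Δb = 8 × (-4) = -32, so new z* = 1844 − 32 = 1812.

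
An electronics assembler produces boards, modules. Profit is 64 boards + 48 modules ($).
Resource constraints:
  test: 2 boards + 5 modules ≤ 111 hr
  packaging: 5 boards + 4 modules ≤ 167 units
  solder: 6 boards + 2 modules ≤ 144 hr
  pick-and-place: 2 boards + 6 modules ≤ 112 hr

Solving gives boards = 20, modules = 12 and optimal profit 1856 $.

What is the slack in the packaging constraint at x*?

19

packaging used = 5·20 + 4·12 = 148; slack = 167 − 148 = 19.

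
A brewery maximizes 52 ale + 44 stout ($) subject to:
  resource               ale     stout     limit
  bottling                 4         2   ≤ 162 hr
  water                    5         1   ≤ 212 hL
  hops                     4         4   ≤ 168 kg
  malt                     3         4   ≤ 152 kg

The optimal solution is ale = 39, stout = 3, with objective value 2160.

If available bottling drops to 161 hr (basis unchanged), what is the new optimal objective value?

At the optimum: bottling uses 162 of 162 (binding); water uses 198 of 212 (slack = 14); hops uses 168 of 168 (binding); malt uses 129 of 152 (slack = 23).
Since water, malt are not tight, their duals are 0.
The binding rows give the dual system: 4·y_bottling + 4·y_hops = 52 and 2·y_bottling + 4·y_hops = 44.
Solving: y_bottling = 4, y_hops = 9.
Δz = y_bottling·Δb = 4 × (-1) = -4, so new z* = 2160 − 4 = 2156.

2156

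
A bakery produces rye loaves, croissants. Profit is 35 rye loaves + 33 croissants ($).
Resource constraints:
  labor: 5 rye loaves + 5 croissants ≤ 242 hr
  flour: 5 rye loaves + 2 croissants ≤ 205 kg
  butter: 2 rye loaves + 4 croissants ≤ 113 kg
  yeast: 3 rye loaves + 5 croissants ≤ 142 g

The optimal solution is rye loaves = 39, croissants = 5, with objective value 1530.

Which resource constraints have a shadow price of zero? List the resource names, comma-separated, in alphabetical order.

butter, labor

labor: 220/242 (slack 22)
flour: 205/205 (binding)
butter: 98/113 (slack 15)
yeast: 142/142 (binding)
By complementary slackness, a constraint with positive slack has shadow price 0 → butter, labor.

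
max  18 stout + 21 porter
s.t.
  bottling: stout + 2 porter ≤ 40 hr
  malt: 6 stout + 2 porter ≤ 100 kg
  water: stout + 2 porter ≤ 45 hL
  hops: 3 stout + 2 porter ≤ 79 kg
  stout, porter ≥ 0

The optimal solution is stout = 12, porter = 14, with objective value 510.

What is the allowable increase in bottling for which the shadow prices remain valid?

Binding constraints: bottling, malt. The basis is B = [[1,2],[6,2]] with det -10.
Per unit increase in bottling, x* moves by d = (-0.2, 0.6).
The basis stays optimal until water becomes binding; allowable increase = 5 hr.

5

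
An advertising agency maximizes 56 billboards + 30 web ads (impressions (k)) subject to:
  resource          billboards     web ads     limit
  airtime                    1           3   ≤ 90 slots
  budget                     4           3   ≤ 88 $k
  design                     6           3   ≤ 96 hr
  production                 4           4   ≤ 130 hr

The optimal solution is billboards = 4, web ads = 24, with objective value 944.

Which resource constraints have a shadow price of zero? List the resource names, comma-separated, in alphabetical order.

airtime: 76/90 (slack 14)
budget: 88/88 (binding)
design: 96/96 (binding)
production: 112/130 (slack 18)
By complementary slackness, a constraint with positive slack has shadow price 0 → airtime, production.

airtime, production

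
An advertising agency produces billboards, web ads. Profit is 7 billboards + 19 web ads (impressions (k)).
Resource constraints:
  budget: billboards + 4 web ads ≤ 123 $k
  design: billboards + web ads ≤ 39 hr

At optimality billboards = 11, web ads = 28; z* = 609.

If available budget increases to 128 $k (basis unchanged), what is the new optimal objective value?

629

Both budget and design are binding at x*.
Dual feasibility on the basic columns requires 1·y_budget + 1·y_design = 7, 4·y_budget + 1·y_design = 19.
Solving: y_budget = 4, y_design = 3.
Δz = y_budget·Δb = 4 × (5) = 20, so new z* = 609 + 20 = 629.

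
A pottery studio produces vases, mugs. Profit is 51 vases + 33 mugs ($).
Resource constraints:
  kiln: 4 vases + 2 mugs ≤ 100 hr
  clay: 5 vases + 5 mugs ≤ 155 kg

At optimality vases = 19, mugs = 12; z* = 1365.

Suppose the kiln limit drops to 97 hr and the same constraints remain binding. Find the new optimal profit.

At the optimum: kiln uses 100 of 100 (binding); clay uses 155 of 155 (binding).
Dual feasibility on the basic columns requires 4·y_kiln + 5·y_clay = 51, 2·y_kiln + 5·y_clay = 33.
→ y_kiln = 9 and y_clay = 3.
Δz = y_kiln·Δb = 9 × (-3) = -27, so new z* = 1365 − 27 = 1338.

1338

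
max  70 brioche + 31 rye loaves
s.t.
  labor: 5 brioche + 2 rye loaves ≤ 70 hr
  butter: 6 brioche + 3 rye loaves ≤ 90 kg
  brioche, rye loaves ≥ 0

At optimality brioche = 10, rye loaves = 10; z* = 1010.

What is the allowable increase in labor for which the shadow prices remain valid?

5

Binding constraints: labor, butter. The basis is B = [[5,2],[6,3]] with det 3.
Per unit increase in labor, x* moves by d = (1, -2).
The basis stays optimal until rye loaves reaches 0; allowable increase = 5 hr.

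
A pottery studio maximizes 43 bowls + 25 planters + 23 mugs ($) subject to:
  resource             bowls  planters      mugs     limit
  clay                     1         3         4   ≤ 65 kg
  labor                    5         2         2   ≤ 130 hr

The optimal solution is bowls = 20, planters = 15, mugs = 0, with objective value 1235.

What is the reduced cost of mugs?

-5

At the optimum: clay uses 65 of 65 (binding); labor uses 130 of 130 (binding).
Dual feasibility on the basic columns requires 1·y_clay + 5·y_labor = 43, 3·y_clay + 2·y_labor = 25.
Solving: y_clay = 3, y_labor = 8.
Reduced cost of mugs: c₃ − yᵀa₃ = 23 − (3·4 + 8·2) = 23 − 28 = -5.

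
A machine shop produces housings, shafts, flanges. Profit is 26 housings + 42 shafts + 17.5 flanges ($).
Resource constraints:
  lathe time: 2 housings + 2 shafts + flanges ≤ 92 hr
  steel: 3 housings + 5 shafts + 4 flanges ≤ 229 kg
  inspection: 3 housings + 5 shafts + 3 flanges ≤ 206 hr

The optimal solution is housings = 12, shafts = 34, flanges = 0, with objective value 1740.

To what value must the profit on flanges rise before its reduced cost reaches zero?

Check each constraint at x*: lathe time 92/92 (tight); steel 206/229 (slack 23); inspection 206/206 (tight).
Since steel is not tight, its dual is 0.
Dual feasibility on the basic columns requires 2·y_lathe time + 3·y_inspection = 26, 2·y_lathe time + 5·y_inspection = 42.
This yields shadow prices y_lathe time = 1, y_inspection = 8.
flanges enters the basis when its profit ≥ yᵀa₃ = 1·1 + 8·3 = 25.

25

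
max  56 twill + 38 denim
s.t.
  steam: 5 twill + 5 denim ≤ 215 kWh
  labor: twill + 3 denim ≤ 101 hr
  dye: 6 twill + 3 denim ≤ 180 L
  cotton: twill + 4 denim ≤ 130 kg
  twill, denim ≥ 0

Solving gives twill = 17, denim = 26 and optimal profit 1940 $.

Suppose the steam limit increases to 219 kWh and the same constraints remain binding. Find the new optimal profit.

1956

Check each constraint at x*: steam 215/215 (tight); labor 95/101 (slack 6); dye 180/180 (tight); cotton 121/130 (slack 9).
Since labor, cotton are not tight, their duals are 0.
The binding rows give the dual system: 5·y_steam + 6·y_dye = 56 and 5·y_steam + 3·y_dye = 38.
This yields shadow prices y_steam = 4, y_dye = 6.
Δz = y_steam·Δb = 4 × (4) = 16, so new z* = 1940 + 16 = 1956.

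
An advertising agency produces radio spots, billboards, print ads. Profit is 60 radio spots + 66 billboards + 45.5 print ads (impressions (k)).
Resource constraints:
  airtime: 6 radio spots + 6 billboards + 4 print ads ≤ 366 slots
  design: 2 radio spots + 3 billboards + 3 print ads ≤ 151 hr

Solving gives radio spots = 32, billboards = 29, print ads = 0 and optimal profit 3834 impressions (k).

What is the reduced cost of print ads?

Check each constraint at x*: airtime 366/366 (tight); design 151/151 (tight).
From A_Bᵀ y = c: 6·y_airtime + 2·y_design = 60; 6·y_airtime + 3·y_design = 66.
This yields shadow prices y_airtime = 8, y_design = 6.
Reduced cost of print ads: c₃ − yᵀa₃ = 45.5 − (8·4 + 6·3) = 45.5 − 50 = -4.5.

-4.5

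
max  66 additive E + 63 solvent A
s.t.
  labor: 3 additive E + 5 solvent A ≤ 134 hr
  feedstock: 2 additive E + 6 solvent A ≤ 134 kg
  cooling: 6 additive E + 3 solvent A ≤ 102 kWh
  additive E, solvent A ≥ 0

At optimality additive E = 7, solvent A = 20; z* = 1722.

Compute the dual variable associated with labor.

Check each constraint at x*: labor 121/134 (slack 13); feedstock 134/134 (tight); cooling 102/102 (tight).
By complementary slackness, y = 0 for the non-binding constraint.
The binding rows give the dual system: 2·y_feedstock + 6·y_cooling = 66 and 6·y_feedstock + 3·y_cooling = 63.
This yields shadow prices y_feedstock = 6, y_cooling = 9.
Shadow price of labor = 0.

0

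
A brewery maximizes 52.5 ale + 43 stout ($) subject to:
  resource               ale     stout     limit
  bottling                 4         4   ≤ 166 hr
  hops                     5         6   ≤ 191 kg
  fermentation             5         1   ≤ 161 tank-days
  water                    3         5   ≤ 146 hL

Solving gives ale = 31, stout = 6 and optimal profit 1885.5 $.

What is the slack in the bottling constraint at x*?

bottling used = 4·31 + 4·6 = 148; slack = 166 − 148 = 18.

18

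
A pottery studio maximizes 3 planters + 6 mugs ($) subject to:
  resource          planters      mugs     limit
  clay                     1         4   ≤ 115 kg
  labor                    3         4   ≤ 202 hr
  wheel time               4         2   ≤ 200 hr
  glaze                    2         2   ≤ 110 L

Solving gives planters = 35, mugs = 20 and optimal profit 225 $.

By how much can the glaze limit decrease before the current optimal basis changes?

Binding constraints: clay, glaze. The basis is B = [[1,4],[2,2]] with det -6.
Per unit decrease in glaze, x* moves by d = (-0.6667, 0.1667).
The basis stays optimal until planters reaches 0; allowable decrease = 52.5 L.

52.5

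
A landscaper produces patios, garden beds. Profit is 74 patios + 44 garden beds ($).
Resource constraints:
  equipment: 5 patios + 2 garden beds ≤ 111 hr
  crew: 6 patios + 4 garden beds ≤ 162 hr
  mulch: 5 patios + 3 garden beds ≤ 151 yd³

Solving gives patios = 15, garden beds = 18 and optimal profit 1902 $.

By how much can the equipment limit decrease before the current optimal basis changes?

30

Binding constraints: equipment, crew. The basis is B = [[5,2],[6,4]] with det 8.
Per unit decrease in equipment, x* moves by d = (-0.5, 0.75).
The basis stays optimal until patios reaches 0; allowable decrease = 30 hr.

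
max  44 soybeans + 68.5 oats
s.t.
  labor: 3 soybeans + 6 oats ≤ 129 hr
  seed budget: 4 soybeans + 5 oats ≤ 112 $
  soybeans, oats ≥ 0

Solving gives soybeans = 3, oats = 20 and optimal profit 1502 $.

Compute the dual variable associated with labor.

Both labor and seed budget are binding at x*.
Dual feasibility on the basic columns requires 3·y_labor + 4·y_seed budget = 44, 6·y_labor + 5·y_seed budget = 68.5.
This yields shadow prices y_labor = 6, y_seed budget = 6.5.
Shadow price of labor = 6.

6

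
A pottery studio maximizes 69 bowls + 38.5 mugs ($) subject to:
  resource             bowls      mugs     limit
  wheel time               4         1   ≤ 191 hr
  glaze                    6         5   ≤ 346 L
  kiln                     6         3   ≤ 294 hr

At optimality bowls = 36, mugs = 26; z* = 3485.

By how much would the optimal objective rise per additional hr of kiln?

9.5

At the optimum: wheel time uses 170 of 191 (slack = 21); glaze uses 346 of 346 (binding); kiln uses 294 of 294 (binding).
Since wheel time is not tight, its dual is 0.
Dual feasibility on the basic columns requires 6·y_glaze + 6·y_kiln = 69, 5·y_glaze + 3·y_kiln = 38.5.
This yields shadow prices y_glaze = 2, y_kiln = 9.5.
Shadow price of kiln = 9.5.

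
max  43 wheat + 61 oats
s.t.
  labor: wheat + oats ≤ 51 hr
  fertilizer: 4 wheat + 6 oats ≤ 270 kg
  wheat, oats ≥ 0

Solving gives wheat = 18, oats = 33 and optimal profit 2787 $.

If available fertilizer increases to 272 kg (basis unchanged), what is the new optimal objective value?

2805

Both labor and fertilizer are binding at x*.
Dual feasibility on the basic columns requires 1·y_labor + 4·y_fertilizer = 43, 1·y_labor + 6·y_fertilizer = 61.
Solving: y_labor = 7, y_fertilizer = 9.
Δz = y_fertilizer·Δb = 9 × (2) = 18, so new z* = 2787 + 18 = 2805.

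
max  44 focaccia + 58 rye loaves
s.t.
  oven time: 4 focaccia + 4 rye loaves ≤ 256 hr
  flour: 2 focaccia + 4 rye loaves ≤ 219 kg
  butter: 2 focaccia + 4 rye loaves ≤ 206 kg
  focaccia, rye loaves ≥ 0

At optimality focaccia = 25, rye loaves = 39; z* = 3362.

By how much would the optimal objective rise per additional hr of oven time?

At the optimum: oven time uses 256 of 256 (binding); flour uses 206 of 219 (slack = 13); butter uses 206 of 206 (binding).
Since flour is not tight, its dual is 0.
The binding rows give the dual system: 4·y_oven time + 2·y_butter = 44 and 4·y_oven time + 4·y_butter = 58.
Solving: y_oven time = 7.5, y_butter = 7.
Shadow price of oven time = 7.5.

7.5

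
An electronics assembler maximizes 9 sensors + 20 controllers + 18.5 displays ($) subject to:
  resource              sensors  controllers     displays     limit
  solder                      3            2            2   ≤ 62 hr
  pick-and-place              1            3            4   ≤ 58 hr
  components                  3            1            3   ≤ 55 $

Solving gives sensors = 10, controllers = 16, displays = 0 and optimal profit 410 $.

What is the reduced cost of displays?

-7.5

Check each constraint at x*: solder 62/62 (tight); pick-and-place 58/58 (tight); components 46/55 (slack 9).
Slack constraints have shadow price 0 (complementary slackness).
Dual feasibility on the basic columns requires 3·y_solder + 1·y_pick-and-place = 9, 2·y_solder + 3·y_pick-and-place = 20.
Solving: y_solder = 1, y_pick-and-place = 6.
Reduced cost of displays: c₃ − yᵀa₃ = 18.5 − (1·2 + 6·4) = 18.5 − 26 = -7.5.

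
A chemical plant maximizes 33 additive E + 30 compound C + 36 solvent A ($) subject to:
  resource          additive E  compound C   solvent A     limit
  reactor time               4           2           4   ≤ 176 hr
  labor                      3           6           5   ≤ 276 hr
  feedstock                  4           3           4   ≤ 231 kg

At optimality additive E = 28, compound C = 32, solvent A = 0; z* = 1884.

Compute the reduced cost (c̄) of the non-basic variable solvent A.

Binding: reactor time and labor. Non-binding: feedstock (23 unused).
Slack constraints have shadow price 0 (complementary slackness).
The binding rows give the dual system: 4·y_reactor time + 3·y_labor = 33 and 2·y_reactor time + 6·y_labor = 30.
This yields shadow prices y_reactor time = 6, y_labor = 3.
Reduced cost of solvent A: c₃ − yᵀa₃ = 36 − (6·4 + 3·5) = 36 − 39 = -3.

-3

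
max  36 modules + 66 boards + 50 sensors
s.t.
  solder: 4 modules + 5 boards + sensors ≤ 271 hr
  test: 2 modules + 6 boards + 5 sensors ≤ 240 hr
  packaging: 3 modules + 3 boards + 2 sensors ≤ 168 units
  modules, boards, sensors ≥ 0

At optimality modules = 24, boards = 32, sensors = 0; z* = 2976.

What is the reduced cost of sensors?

-1.5

Check each constraint at x*: solder 256/271 (slack 15); test 240/240 (tight); packaging 168/168 (tight).
Slack constraints have shadow price 0 (complementary slackness).
Dual feasibility on the basic columns requires 2·y_test + 3·y_packaging = 36, 6·y_test + 3·y_packaging = 66.
→ y_test = 7.5 and y_packaging = 7.
Reduced cost of sensors: c₃ − yᵀa₃ = 50 − (7.5·5 + 7·2) = 50 − 51.5 = -1.5.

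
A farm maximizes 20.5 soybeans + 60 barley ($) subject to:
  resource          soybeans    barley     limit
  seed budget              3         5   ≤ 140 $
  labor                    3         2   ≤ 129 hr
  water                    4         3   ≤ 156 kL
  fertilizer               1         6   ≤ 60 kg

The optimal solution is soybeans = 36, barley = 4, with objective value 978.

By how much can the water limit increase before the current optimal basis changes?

17.0625

Binding constraints: water, fertilizer. The basis is B = [[4,3],[1,6]] with det 21.
Per unit increase in water, x* moves by d = (0.2857, -0.0476).
The basis stays optimal until labor becomes binding; allowable increase = 17.0625 kL.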